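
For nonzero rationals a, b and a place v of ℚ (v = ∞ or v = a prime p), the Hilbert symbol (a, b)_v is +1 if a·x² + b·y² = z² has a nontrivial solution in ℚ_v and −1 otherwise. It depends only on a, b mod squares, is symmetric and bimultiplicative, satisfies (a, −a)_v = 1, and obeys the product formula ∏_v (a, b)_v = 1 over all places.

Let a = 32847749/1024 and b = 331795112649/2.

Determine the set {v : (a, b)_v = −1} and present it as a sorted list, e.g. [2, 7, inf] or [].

[2, 3, 23, 29]

Mod squares: a ≡ 271469, b ≡ 4006002. Check v ∈ {∞, 2, 3, 7, 11, 13, 23, 29, 37}.
v=37: a=37^1·(≡34), b=37^2·(≡30) mod 37; (34|37)=+1, (30|37)=+1; (−1)^{1·2·18}·(+1)^2·(+1)^1 = +1.
v=7: a=7^0·(≡2), b=7^1·(≡2) mod 7; (2|7)=+1, (2|7)=+1; (−1)^{0·1·3}·(+1)^1·(+1)^0 = +1.
v=11: a=11^3·(≡6), b=11^3·(≡9) mod 11; (6|11)=-1, (9|11)=+1; (−1)^{3·3·5}·(-1)^3·(+1)^3 = +1.
v=3: a=3^0·(≡2), b=3^1·(≡1) mod 3; (2|3)=-1, (1|3)=+1; (−1)^{0·1·1}·(-1)^1·(+1)^0 = -1.
v=29: a=29^1·(≡16), b=29^1·(≡10) mod 29; (16|29)=+1, (10|29)=-1; (−1)^{1·1·14}·(+1)^1·(-1)^1 = -1.
v=23: a=23^1·(≡2), b=23^1·(≡2) mod 23; (2|23)=+1, (2|23)=+1; (−1)^{1·1·11}·(+1)^1·(+1)^1 = -1.
v=13: a=13^0·(≡9), b=13^1·(≡8) mod 13; (9|13)=+1, (8|13)=-1; (−1)^{0·1·6}·(+1)^1·(-1)^0 = +1.
v=∞: 271469 > 0 and 4006002 > 0  ⇒  (a,b)_∞ = +1.
v=2: v_2(a)=-10, v_2(b)=-1; units ≡ 5, 1 (mod 8); ε·ε+αω+βω = 0·0+-10·0+-1·1 ≡ 1  ⇒  (a,b)_2 = -1.
|Ram(271469, 4006002)| = 4, even; anisotropic at {2, 3, 23, 29}.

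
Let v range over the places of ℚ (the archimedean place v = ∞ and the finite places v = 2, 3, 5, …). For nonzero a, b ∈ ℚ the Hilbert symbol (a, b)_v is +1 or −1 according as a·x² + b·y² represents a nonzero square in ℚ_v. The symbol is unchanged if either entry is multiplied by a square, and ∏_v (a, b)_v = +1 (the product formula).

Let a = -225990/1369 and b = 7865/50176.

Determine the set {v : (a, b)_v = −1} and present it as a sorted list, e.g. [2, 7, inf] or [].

[13, 31]

Mod squares: a ≡ -310, b ≡ 65. Check v ∈ {∞, 2, 3, 5, 7, 11, 13, 31, 37}.
v=3: a=3^6·(≡2), b=3^0·(≡2) mod 3; (2|3)=-1, (2|3)=-1; (−1)^{6·0·1}·(-1)^0·(-1)^6 = +1.
v=13: a=13^0·(≡7), b=13^1·(≡8) mod 13; (7|13)=-1, (8|13)=-1; (−1)^{0·1·6}·(-1)^1·(-1)^0 = -1.
v=2: v_2(a)=1, v_2(b)=-10; units ≡ 5, 1 (mod 8); ε·ε+αω+βω = 0·0+1·0+-10·1 ≡ 0  ⇒  (a,b)_2 = +1.
v=5: a=5^1·(≡3), b=5^1·(≡3) mod 5; (3|5)=-1, (3|5)=-1; (−1)^{1·1·2}·(-1)^1·(-1)^1 = +1.
v=37: a=37^-2·(≡6), b=37^0·(≡33) mod 37; (6|37)=-1, (33|37)=+1; (−1)^{-2·0·18}·(-1)^0·(+1)^-2 = +1.
v=7: a=7^0·(≡3), b=7^-2·(≡2) mod 7; (3|7)=-1, (2|7)=+1; (−1)^{0·-2·3}·(-1)^-2·(+1)^0 = +1.
v=11: a=11^0·(≡1), b=11^2·(≡2) mod 11; (1|11)=+1, (2|11)=-1; (−1)^{0·2·5}·(+1)^2·(-1)^0 = +1.
v=31: a=31^1·(≡30), b=31^0·(≡15) mod 31; (30|31)=-1, (15|31)=-1; (−1)^{1·0·15}·(-1)^0·(-1)^1 = -1.
v=∞: -310 < 0 and 65 > 0  ⇒  (a,b)_∞ = +1.
(-310, 65 / ℚ) ramifies at {13, 31}: a division algebra.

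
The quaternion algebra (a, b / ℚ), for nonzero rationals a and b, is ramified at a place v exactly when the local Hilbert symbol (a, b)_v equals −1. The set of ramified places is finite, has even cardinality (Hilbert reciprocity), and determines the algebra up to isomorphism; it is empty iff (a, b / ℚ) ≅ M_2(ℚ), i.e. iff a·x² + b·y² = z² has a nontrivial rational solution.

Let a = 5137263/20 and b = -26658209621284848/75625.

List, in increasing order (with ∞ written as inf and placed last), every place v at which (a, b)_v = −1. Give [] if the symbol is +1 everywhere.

Mod squares: a ≡ 435, b ≡ -87. Check v ∈ {∞, 2, 3, 5, 11, 23, 29}.
v=∞: 435 > 0 and -87 < 0  ⇒  (a,b)_∞ = +1.
v=29: a=29^1·(≡8), b=29^3·(≡3) mod 29; (8|29)=-1, (3|29)=-1; (−1)^{1·3·14}·(-1)^3·(-1)^1 = +1.
v=3: a=3^11·(≡1), b=3^17·(≡1) mod 3; (1|3)=+1, (1|3)=+1; (−1)^{11·17·1}·(+1)^17·(+1)^11 = -1.
v=5: a=5^-1·(≡2), b=5^-4·(≡2) mod 5; (2|5)=-1, (2|5)=-1; (−1)^{-1·-4·2}·(-1)^-4·(-1)^-1 = -1.
v=23: a=23^0·(≡21), b=23^2·(≡19) mod 23; (21|23)=-1, (19|23)=-1; (−1)^{0·2·11}·(-1)^2·(-1)^0 = +1.
v=11: a=11^0·(≡6), b=11^-2·(≡1) mod 11; (6|11)=-1, (1|11)=+1; (−1)^{0·-2·5}·(-1)^-2·(+1)^0 = +1.
v=2: v_2(a)=-2, v_2(b)=4; units ≡ 3, 1 (mod 8); ε·ε+αω+βω = 1·0+-2·0+4·1 ≡ 0  ⇒  (a,b)_2 = +1.
|Ram(435, -87)| = 2, even; anisotropic at {3, 5}.

[3, 5]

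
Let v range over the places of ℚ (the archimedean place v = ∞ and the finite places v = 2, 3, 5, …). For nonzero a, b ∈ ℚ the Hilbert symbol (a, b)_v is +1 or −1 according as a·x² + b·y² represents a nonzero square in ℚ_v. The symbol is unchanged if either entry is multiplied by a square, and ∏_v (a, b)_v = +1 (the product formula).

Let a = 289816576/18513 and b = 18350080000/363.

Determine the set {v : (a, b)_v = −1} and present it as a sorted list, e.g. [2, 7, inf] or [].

Mod squares: a ≡ 17, b ≡ 21. Check v ∈ {∞, 2, 3, 5, 7, 11, 17, 19}.
v=∞: 17 > 0 and 21 > 0  ⇒  (a,b)_∞ = +1.
v=2: v_2(a)=14, v_2(b)=22; units ≡ 1, 5 (mod 8); ε·ε+αω+βω = 0·0+14·1+22·0 ≡ 0  ⇒  (a,b)_2 = +1.
v=5: a=5^0·(≡2), b=5^4·(≡1) mod 5; (2|5)=-1, (1|5)=+1; (−1)^{0·4·2}·(-1)^4·(+1)^0 = +1.
v=19: a=19^2·(≡4), b=19^0·(≡2) mod 19; (4|19)=+1, (2|19)=-1; (−1)^{2·0·9}·(+1)^0·(-1)^2 = +1.
v=17: a=17^-1·(≡15), b=17^0·(≡13) mod 17; (15|17)=+1, (13|17)=+1; (−1)^{-1·0·8}·(+1)^0·(+1)^-1 = +1.
v=7: a=7^2·(≡6), b=7^1·(≡3) mod 7; (6|7)=-1, (3|7)=-1; (−1)^{2·1·3}·(-1)^1·(-1)^2 = -1.
v=11: a=11^-2·(≡6), b=11^-2·(≡7) mod 11; (6|11)=-1, (7|11)=-1; (−1)^{-2·-2·5}·(-1)^-2·(-1)^-2 = +1.
v=3: a=3^-2·(≡2), b=3^-1·(≡1) mod 3; (2|3)=-1, (1|3)=+1; (−1)^{-2·-1·1}·(-1)^-1·(+1)^-2 = -1.
(17, 21 / ℚ) ramifies at {3, 7}: a division algebra.

[3, 7]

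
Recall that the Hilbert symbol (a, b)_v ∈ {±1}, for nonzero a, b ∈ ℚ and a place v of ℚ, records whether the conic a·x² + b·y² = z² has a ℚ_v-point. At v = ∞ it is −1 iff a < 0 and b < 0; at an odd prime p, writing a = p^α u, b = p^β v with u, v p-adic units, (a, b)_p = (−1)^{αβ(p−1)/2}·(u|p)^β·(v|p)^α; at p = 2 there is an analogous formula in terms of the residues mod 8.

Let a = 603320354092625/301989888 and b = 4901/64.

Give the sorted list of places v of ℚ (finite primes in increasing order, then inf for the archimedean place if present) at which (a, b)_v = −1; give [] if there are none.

[2, 41]

(a, b) ≡ (11890, 29) mod (ℚ^×)²; places V = {2, 3, 5, 13, 29, 41, ∞}.
(a,b)_∞: sgn(11890)=+, sgn(29)=+, so +1.
(a,b)_41: α=1, u≡17; β=0, v≡17 (mod 41); (17|41)=-1, (17|41)=-1; sign (−1)^0·-1^0·-1^1 = -1.
(a,b)_5: α=3, u≡2; β=0, v≡4 (mod 5); (2|5)=-1, (4|5)=+1; sign (−1)^0·-1^0·+1^3 = +1.
(a,b)_13: α=6, u≡11; β=2, v≡10 (mod 13); (11|13)=-1, (10|13)=+1; sign (−1)^0·-1^2·+1^6 = +1.
(a,b)_29: α=3, u≡6; β=1, v≡4 (mod 29); (6|29)=+1, (4|29)=+1; sign (−1)^0·+1^1·+1^3 = +1.
(a,b)_3: α=-2, u≡1; β=0, v≡2 (mod 3); (1|3)=+1, (2|3)=-1; sign (−1)^0·+1^0·-1^-2 = +1.
(a,b)_2: α=-25, β=-6; u≡1, v≡5 (mod 8); ε(u)ε(v)=0·0, αω(v)=-25·1, βω(u)=-6·0; sum ≡ 1  ⇒  -1.
|Ram(11890, 29)| = 2, even; anisotropic at {2, 41}.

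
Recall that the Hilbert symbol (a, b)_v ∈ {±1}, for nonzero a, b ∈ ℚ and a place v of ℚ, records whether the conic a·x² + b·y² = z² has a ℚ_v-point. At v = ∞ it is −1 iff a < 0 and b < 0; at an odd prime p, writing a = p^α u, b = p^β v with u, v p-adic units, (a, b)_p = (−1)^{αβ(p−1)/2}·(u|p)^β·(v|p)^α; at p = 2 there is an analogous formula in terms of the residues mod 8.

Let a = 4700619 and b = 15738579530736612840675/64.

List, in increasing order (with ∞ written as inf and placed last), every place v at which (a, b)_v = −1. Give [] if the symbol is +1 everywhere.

(a, b) ≡ (10659, 323) mod (ℚ^×)²; places V = {2, 3, 5, 7, 11, 17, 19, ∞}.
(a,b)_7: α=2, u≡3; β=4, v≡2 (mod 7); (3|7)=-1, (2|7)=+1; sign (−1)^0·-1^4·+1^2 = +1.
(a,b)_∞: sgn(10659)=+, sgn(323)=+, so +1.
(a,b)_17: α=1, u≡2; β=3, v≡13 (mod 17); (2|17)=+1, (13|17)=+1; sign (−1)^0·+1^3·+1^1 = +1.
(a,b)_19: α=1, u≡2; β=3, v≡6 (mod 19); (2|19)=-1, (6|19)=+1; sign (−1)^1·-1^3·+1^1 = +1.
(a,b)_3: α=3, u≡1; β=12, v≡2 (mod 3); (1|3)=+1, (2|3)=-1; sign (−1)^0·+1^12·-1^3 = -1.
(a,b)_2: α=0, β=-6; u≡3, v≡3 (mod 8); ε(u)ε(v)=1·1, αω(v)=0·1, βω(u)=-6·1; sum ≡ 1  ⇒  -1.
(a,b)_5: α=0, u≡4; β=2, v≡3 (mod 5); (4|5)=+1, (3|5)=-1; sign (−1)^0·+1^2·-1^0 = +1.
(a,b)_11: α=1, u≡1; β=4, v≡4 (mod 11); (1|11)=+1, (4|11)=+1; sign (−1)^0·+1^4·+1^1 = +1.
Ram(10659, 323) = {2, 3}; no ℚ_2-point on the conic.

[2, 3]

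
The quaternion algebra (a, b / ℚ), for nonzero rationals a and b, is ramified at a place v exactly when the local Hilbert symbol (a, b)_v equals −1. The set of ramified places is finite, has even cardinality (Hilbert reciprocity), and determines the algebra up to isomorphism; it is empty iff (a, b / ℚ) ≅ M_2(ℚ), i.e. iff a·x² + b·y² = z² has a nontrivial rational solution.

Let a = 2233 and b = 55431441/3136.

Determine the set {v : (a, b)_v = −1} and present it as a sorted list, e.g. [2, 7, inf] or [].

(a, b) ≡ (2233, 6409) mod (ℚ^×)²; places V = {2, 3, 7, 11, 13, 17, 29, 31, ∞}.
(a,b)_31: α=0, u≡1; β=2, v≡29 (mod 31); (1|31)=+1, (29|31)=-1; sign (−1)^0·+1^2·-1^0 = +1.
(a,b)_∞: sgn(2233)=+, sgn(6409)=+, so +1.
(a,b)_29: α=1, u≡19; β=1, v≡17 (mod 29); (19|29)=-1, (17|29)=-1; sign (−1)^0·-1^1·-1^1 = +1.
(a,b)_13: α=0, u≡10; β=1, v≡3 (mod 13); (10|13)=+1, (3|13)=+1; sign (−1)^0·+1^1·+1^0 = +1.
(a,b)_2: α=0, β=-6; u≡1, v≡1 (mod 8); ε(u)ε(v)=0·0, αω(v)=0·0, βω(u)=-6·0; sum ≡ 0  ⇒  +1.
(a,b)_3: α=0, u≡1; β=2, v≡1 (mod 3); (1|3)=+1, (1|3)=+1; sign (−1)^0·+1^2·+1^0 = +1.
(a,b)_7: α=1, u≡4; β=-2, v≡2 (mod 7); (4|7)=+1, (2|7)=+1; sign (−1)^0·+1^-2·+1^1 = +1.
(a,b)_11: α=1, u≡5; β=0, v≡10 (mod 11); (5|11)=+1, (10|11)=-1; sign (−1)^0·+1^0·-1^1 = -1.
(a,b)_17: α=0, u≡6; β=1, v≡7 (mod 17); (6|17)=-1, (7|17)=-1; sign (−1)^0·-1^1·-1^0 = -1.
Ram(2233, 6409) = {11, 17}; no ℚ_11-point on the conic.

[11, 17]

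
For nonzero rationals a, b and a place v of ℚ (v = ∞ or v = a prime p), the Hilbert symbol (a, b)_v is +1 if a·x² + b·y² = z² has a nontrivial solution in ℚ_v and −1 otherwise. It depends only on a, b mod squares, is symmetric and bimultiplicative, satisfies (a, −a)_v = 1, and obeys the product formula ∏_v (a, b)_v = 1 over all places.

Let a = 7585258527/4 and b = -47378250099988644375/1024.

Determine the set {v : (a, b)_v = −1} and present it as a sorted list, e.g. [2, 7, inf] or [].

Mod squares: a ≡ 1463, b ≡ -759. Check v ∈ {∞, 2, 3, 5, 7, 11, 19, 23}.
v=23: a=23^2·(≡22), b=23^3·(≡1) mod 23; (22|23)=-1, (1|23)=+1; (−1)^{2·3·11}·(-1)^3·(+1)^2 = -1.
v=19: a=19^1·(≡7), b=19^2·(≡5) mod 19; (7|19)=+1, (5|19)=+1; (−1)^{1·2·9}·(+1)^2·(+1)^1 = +1.
v=∞: 1463 > 0 and -759 < 0  ⇒  (a,b)_∞ = +1.
v=7: a=7^1·(≡6), b=7^2·(≡4) mod 7; (6|7)=-1, (4|7)=+1; (−1)^{1·2·3}·(-1)^2·(+1)^1 = +1.
v=2: v_2(a)=-2, v_2(b)=-10; units ≡ 7, 1 (mod 8); ε·ε+αω+βω = 1·0+-2·0+-10·0 ≡ 0  ⇒  (a,b)_2 = +1.
v=5: a=5^0·(≡3), b=5^4·(≡1) mod 5; (3|5)=-1, (1|5)=+1; (−1)^{0·4·2}·(-1)^4·(+1)^0 = +1.
v=3: a=3^4·(≡2), b=3^7·(≡2) mod 3; (2|3)=-1, (2|3)=-1; (−1)^{4·7·1}·(-1)^7·(-1)^4 = -1.
v=11: a=11^3·(≡1), b=11^5·(≡7) mod 11; (1|11)=+1, (7|11)=-1; (−1)^{3·5·5}·(+1)^5·(-1)^3 = +1.
|Ram(1463, -759)| = 2, even; anisotropic at {3, 23}.

[3, 23]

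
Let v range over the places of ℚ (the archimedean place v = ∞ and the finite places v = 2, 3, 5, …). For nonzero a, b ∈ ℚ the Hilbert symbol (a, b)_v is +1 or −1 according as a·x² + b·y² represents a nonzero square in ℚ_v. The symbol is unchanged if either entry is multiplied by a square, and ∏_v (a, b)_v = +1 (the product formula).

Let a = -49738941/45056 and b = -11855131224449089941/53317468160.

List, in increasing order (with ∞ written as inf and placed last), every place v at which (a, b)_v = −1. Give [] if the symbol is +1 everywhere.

(a, b) ≡ (-231, -24310) mod (ℚ^×)²; places V = {2, 3, 5, 7, 11, 13, 17, 19, 41, 43, ∞}.
(a,b)_2: α=-12, β=-19; u≡1, v≡5 (mod 8); ε(u)ε(v)=0·0, αω(v)=-12·1, βω(u)=-19·0; sum ≡ 0  ⇒  +1.
(a,b)_5: α=0, u≡4; β=-1, v≡2 (mod 5); (4|5)=+1, (2|5)=-1; sign (−1)^0·+1^-1·-1^0 = +1.
(a,b)_43: α=0, u≡3; β=-2, v≡12 (mod 43); (3|43)=-1, (12|43)=-1; sign (−1)^0·-1^-2·-1^0 = +1.
(a,b)_19: α=2, u≡1; β=0, v≡18 (mod 19); (1|19)=+1, (18|19)=-1; sign (−1)^0·+1^0·-1^2 = +1.
(a,b)_7: α=1, u≡1; β=2, v≡2 (mod 7); (1|7)=+1, (2|7)=+1; sign (−1)^0·+1^2·+1^1 = +1.
(a,b)_∞: sgn(-231)=−, sgn(-24310)=−, so -1.
(a,b)_41: α=0, u≡26; β=4, v≡35 (mod 41); (26|41)=-1, (35|41)=-1; sign (−1)^0·-1^4·-1^0 = +1.
(a,b)_17: α=0, u≡14; β=1, v≡15 (mod 17); (14|17)=-1, (15|17)=+1; sign (−1)^0·-1^1·+1^0 = -1.
(a,b)_13: α=0, u≡9; β=1, v≡11 (mod 13); (9|13)=+1, (11|13)=-1; sign (−1)^0·+1^1·-1^0 = +1.
(a,b)_11: α=-1, u≡3; β=-1, v≡4 (mod 11); (3|11)=+1, (4|11)=+1; sign (−1)^1·+1^-1·+1^-1 = -1.
(a,b)_3: α=9, u≡1; β=18, v≡2 (mod 3); (1|3)=+1, (2|3)=-1; sign (−1)^0·+1^18·-1^9 = -1.
Ram(-231, -24310) = {3, 11, 17, ∞}; no ℚ_3-point on the conic.

[3, 11, 17, inf]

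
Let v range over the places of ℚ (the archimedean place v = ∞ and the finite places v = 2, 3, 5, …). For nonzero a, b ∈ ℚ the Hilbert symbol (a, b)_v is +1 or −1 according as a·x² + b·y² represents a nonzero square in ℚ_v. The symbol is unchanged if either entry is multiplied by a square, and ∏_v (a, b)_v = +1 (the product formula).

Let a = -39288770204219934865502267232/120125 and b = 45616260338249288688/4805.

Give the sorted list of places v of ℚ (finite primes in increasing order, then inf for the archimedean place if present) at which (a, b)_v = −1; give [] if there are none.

Mod squares: a ≡ -17160990, b ≡ 198835. Check v ∈ {∞, 2, 3, 5, 7, 11, 13, 17, 19, 23, 31, 43}.
v=∞: -17160990 < 0 and 198835 > 0  ⇒  (a,b)_∞ = +1.
v=5: a=5^-3·(≡3), b=5^-1·(≡3) mod 5; (3|5)=-1, (3|5)=-1; (−1)^{-3·-1·2}·(-1)^-1·(-1)^-3 = +1.
v=31: a=31^-2·(≡6), b=31^-2·(≡19) mod 31; (6|31)=-1, (19|31)=+1; (−1)^{-2·-2·15}·(-1)^-2·(+1)^-2 = +1.
v=13: a=13^4·(≡8), b=13^3·(≡5) mod 13; (8|13)=-1, (5|13)=-1; (−1)^{4·3·6}·(-1)^3·(-1)^4 = -1.
v=23: a=23^1·(≡6), b=23^1·(≡14) mod 23; (6|23)=+1, (14|23)=-1; (−1)^{1·1·11}·(+1)^1·(-1)^1 = +1.
v=2: v_2(a)=5, v_2(b)=4; units ≡ 1, 3 (mod 8); ε·ε+αω+βω = 0·1+5·1+4·0 ≡ 1  ⇒  (a,b)_2 = -1.
v=11: a=11^3·(≡6), b=11^2·(≡8) mod 11; (6|11)=-1, (8|11)=-1; (−1)^{3·2·5}·(-1)^2·(-1)^3 = -1.
v=17: a=17^3·(≡3), b=17^2·(≡6) mod 17; (3|17)=-1, (6|17)=-1; (−1)^{3·2·8}·(-1)^2·(-1)^3 = -1.
v=19: a=19^1·(≡8), b=19^1·(≡10) mod 19; (8|19)=-1, (10|19)=-1; (−1)^{1·1·9}·(-1)^1·(-1)^1 = -1.
v=7: a=7^1·(≡3), b=7^1·(≡5) mod 7; (3|7)=-1, (5|7)=-1; (−1)^{1·1·3}·(-1)^1·(-1)^1 = -1.
v=43: a=43^2·(≡36), b=43^2·(≡33) mod 43; (36|43)=+1, (33|43)=-1; (−1)^{2·2·21}·(+1)^2·(-1)^2 = +1.
v=3: a=3^19·(≡1), b=3^8·(≡1) mod 3; (1|3)=+1, (1|3)=+1; (−1)^{19·8·1}·(+1)^8·(+1)^19 = +1.
Ram(-17160990, 198835) = {2, 7, 11, 13, 17, 19}; no ℚ_2-point on the conic.

[2, 7, 11, 13, 17, 19]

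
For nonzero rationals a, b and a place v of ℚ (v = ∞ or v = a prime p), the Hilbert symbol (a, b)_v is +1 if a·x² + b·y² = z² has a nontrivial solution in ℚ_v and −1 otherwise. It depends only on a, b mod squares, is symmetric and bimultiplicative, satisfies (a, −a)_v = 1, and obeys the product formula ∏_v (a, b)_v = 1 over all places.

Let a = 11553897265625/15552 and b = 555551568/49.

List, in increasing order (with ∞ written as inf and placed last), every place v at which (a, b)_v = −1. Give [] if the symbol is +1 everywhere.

[11, 17]

Mod squares: a ≡ 167739, b ≡ 7293. Check v ∈ {∞, 2, 3, 5, 7, 11, 13, 17, 23}.
v=13: a=13^1·(≡2), b=13^1·(≡7) mod 13; (2|13)=-1, (7|13)=-1; (−1)^{1·1·6}·(-1)^1·(-1)^1 = +1.
v=∞: 167739 > 0 and 7293 > 0  ⇒  (a,b)_∞ = +1.
v=3: a=3^-5·(≡2), b=3^3·(≡1) mod 3; (2|3)=-1, (1|3)=+1; (−1)^{-5·3·1}·(-1)^3·(+1)^-5 = +1.
v=7: a=7^0·(≡3), b=7^-2·(≡5) mod 7; (3|7)=-1, (5|7)=-1; (−1)^{0·-2·3}·(-1)^-2·(-1)^0 = +1.
v=17: a=17^1·(≡11), b=17^1·(≡2) mod 17; (11|17)=-1, (2|17)=+1; (−1)^{1·1·8}·(-1)^1·(+1)^1 = -1.
v=5: a=5^8·(≡1), b=5^0·(≡2) mod 5; (1|5)=+1, (2|5)=-1; (−1)^{8·0·2}·(+1)^0·(-1)^8 = +1.
v=11: a=11^1·(≡9), b=11^1·(≡5) mod 11; (9|11)=+1, (5|11)=+1; (−1)^{1·1·5}·(+1)^1·(+1)^1 = -1.
v=23: a=23^3·(≡18), b=23^2·(≡4) mod 23; (18|23)=+1, (4|23)=+1; (−1)^{3·2·11}·(+1)^2·(+1)^3 = +1.
v=2: v_2(a)=-6, v_2(b)=4; units ≡ 3, 5 (mod 8); ε·ε+αω+βω = 1·0+-6·1+4·1 ≡ 0  ⇒  (a,b)_2 = +1.
(167739, 7293 / ℚ) ramifies at {11, 17}: a division algebra.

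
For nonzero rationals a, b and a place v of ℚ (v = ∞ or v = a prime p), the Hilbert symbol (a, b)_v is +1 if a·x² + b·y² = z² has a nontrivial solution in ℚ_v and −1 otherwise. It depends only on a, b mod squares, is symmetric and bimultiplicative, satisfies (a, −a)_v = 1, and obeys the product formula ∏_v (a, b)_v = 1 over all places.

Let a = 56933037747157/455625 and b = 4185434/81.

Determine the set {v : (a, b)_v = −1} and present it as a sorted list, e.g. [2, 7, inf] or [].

Mod squares: a ≡ 13, b ≡ 11594. Check v ∈ {∞, 2, 3, 5, 11, 13, 17, 19, 31}.
v=17: a=17^2·(≡9), b=17^1·(≡15) mod 17; (9|17)=+1, (15|17)=+1; (−1)^{2·1·8}·(+1)^1·(+1)^2 = +1.
v=13: a=13^1·(≡9), b=13^0·(≡2) mod 13; (9|13)=+1, (2|13)=-1; (−1)^{1·0·6}·(+1)^0·(-1)^1 = -1.
v=19: a=19^4·(≡18), b=19^2·(≡16) mod 19; (18|19)=-1, (16|19)=+1; (−1)^{4·2·9}·(-1)^2·(+1)^4 = +1.
v=31: a=31^2·(≡3), b=31^1·(≡7) mod 31; (3|31)=-1, (7|31)=+1; (−1)^{2·1·15}·(-1)^1·(+1)^2 = -1.
v=5: a=5^-4·(≡3), b=5^0·(≡4) mod 5; (3|5)=-1, (4|5)=+1; (−1)^{-4·0·2}·(-1)^0·(+1)^-4 = +1.
v=11: a=11^2·(≡6), b=11^1·(≡1) mod 11; (6|11)=-1, (1|11)=+1; (−1)^{2·1·5}·(-1)^1·(+1)^2 = -1.
v=2: v_2(a)=0, v_2(b)=1; units ≡ 5, 5 (mod 8); ε·ε+αω+βω = 0·0+0·1+1·1 ≡ 1  ⇒  (a,b)_2 = -1.
v=3: a=3^-6·(≡1), b=3^-4·(≡2) mod 3; (1|3)=+1, (2|3)=-1; (−1)^{-6·-4·1}·(+1)^-4·(-1)^-6 = +1.
v=∞: 13 > 0 and 11594 > 0  ⇒  (a,b)_∞ = +1.
Ram(13, 11594) = {2, 11, 13, 31}; no ℚ_2-point on the conic.

[2, 11, 13, 31]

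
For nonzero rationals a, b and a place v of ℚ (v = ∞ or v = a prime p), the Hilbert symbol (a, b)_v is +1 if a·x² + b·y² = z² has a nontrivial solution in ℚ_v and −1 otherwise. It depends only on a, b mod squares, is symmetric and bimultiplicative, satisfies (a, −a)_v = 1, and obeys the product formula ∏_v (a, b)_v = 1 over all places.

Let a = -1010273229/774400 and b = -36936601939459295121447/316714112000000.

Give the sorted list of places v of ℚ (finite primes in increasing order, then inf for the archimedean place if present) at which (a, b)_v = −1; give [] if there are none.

Mod squares: a ≡ -254541, b ≡ -46. Check v ∈ {∞, 2, 3, 5, 7, 11, 13, 17, 23, 31}.
v=5: a=5^-2·(≡1), b=5^-6·(≡1) mod 5; (1|5)=+1, (1|5)=+1; (−1)^{-2·-6·2}·(+1)^-6·(+1)^-2 = +1.
v=31: a=31^1·(≡25), b=31^2·(≡5) mod 31; (25|31)=+1, (5|31)=+1; (−1)^{1·2·15}·(+1)^2·(+1)^1 = +1.
v=17: a=17^1·(≡2), b=17^4·(≡6) mod 17; (2|17)=+1, (6|17)=-1; (−1)^{1·4·8}·(+1)^4·(-1)^1 = -1.
v=13: a=13^0·(≡3), b=13^-2·(≡8) mod 13; (3|13)=+1, (8|13)=-1; (−1)^{0·-2·6}·(+1)^-2·(-1)^0 = +1.
v=∞: -254541 < 0 and -46 < 0  ⇒  (a,b)_∞ = -1.
v=2: v_2(a)=-8, v_2(b)=-13; units ≡ 3, 1 (mod 8); ε·ε+αω+βω = 1·0+-8·0+-13·1 ≡ 1  ⇒  (a,b)_2 = -1.
v=11: a=11^-2·(≡10), b=11^-4·(≡5) mod 11; (10|11)=-1, (5|11)=+1; (−1)^{-2·-4·5}·(-1)^-4·(+1)^-2 = +1.
v=23: a=23^1·(≡19), b=23^3·(≡19) mod 23; (19|23)=-1, (19|23)=-1; (−1)^{1·3·11}·(-1)^3·(-1)^1 = -1.
v=7: a=7^3·(≡2), b=7^8·(≡5) mod 7; (2|7)=+1, (5|7)=-1; (−1)^{3·8·3}·(+1)^8·(-1)^3 = -1.
v=3: a=3^5·(≡2), b=3^8·(≡2) mod 3; (2|3)=-1, (2|3)=-1; (−1)^{5·8·1}·(-1)^8·(-1)^5 = -1.
Ram(-254541, -46) = {2, 3, 7, 17, 23, ∞}; no ℚ_2-point on the conic.

[2, 3, 7, 17, 23, inf]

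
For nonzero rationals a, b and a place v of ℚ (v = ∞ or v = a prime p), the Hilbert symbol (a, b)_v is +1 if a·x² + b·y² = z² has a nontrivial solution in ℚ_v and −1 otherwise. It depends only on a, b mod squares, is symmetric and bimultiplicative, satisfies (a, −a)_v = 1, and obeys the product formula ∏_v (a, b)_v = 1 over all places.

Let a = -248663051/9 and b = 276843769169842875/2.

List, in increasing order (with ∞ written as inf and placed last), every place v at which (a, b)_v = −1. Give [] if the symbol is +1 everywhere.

Mod squares: a ≡ -1471379, b ≡ 10230. Check v ∈ {∞, 2, 3, 5, 7, 11, 13, 19, 23, 31, 37}.
v=7: a=7^1·(≡3), b=7^2·(≡3) mod 7; (3|7)=-1, (3|7)=-1; (−1)^{1·2·3}·(-1)^2·(-1)^1 = -1.
v=37: a=37^1·(≡31), b=37^2·(≡22) mod 37; (31|37)=-1, (22|37)=-1; (−1)^{1·2·18}·(-1)^2·(-1)^1 = -1.
v=23: a=23^1·(≡9), b=23^2·(≡3) mod 23; (9|23)=+1, (3|23)=+1; (−1)^{1·2·11}·(+1)^2·(+1)^1 = +1.
v=19: a=19^1·(≡12), b=19^2·(≡13) mod 19; (12|19)=-1, (13|19)=-1; (−1)^{1·2·9}·(-1)^2·(-1)^1 = -1.
v=31: a=31^0·(≡25), b=31^1·(≡25) mod 31; (25|31)=+1, (25|31)=+1; (−1)^{0·1·15}·(+1)^1·(+1)^0 = +1.
v=11: a=11^0·(≡5), b=11^1·(≡2) mod 11; (5|11)=+1, (2|11)=-1; (−1)^{0·1·5}·(+1)^1·(-1)^0 = +1.
v=13: a=13^3·(≡11), b=13^2·(≡3) mod 13; (11|13)=-1, (3|13)=+1; (−1)^{3·2·6}·(-1)^2·(+1)^3 = +1.
v=∞: -1471379 < 0 and 10230 > 0  ⇒  (a,b)_∞ = +1.
v=5: a=5^0·(≡1), b=5^3·(≡4) mod 5; (1|5)=+1, (4|5)=+1; (−1)^{0·3·2}·(+1)^3·(+1)^0 = +1.
v=3: a=3^-2·(≡1), b=3^1·(≡2) mod 3; (1|3)=+1, (2|3)=-1; (−1)^{-2·1·1}·(+1)^1·(-1)^-2 = +1.
v=2: v_2(a)=0, v_2(b)=-1; units ≡ 5, 3 (mod 8); ε·ε+αω+βω = 0·1+0·1+-1·1 ≡ 1  ⇒  (a,b)_2 = -1.
Ram(-1471379, 10230) = {2, 7, 19, 37}; no ℚ_2-point on the conic.

[2, 7, 19, 37]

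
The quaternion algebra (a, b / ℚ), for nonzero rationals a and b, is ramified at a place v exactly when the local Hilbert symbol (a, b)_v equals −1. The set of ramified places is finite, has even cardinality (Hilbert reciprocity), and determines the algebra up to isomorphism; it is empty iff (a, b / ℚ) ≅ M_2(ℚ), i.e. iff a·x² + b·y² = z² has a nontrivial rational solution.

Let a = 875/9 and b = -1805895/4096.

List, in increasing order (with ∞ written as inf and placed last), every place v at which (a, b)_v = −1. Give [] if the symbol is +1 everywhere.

[5, 7]

(a, b) ≡ (35, -455) mod (ℚ^×)²; places V = {2, 3, 5, 7, 13, ∞}.
(a,b)_3: α=-2, u≡2; β=4, v≡1 (mod 3); (2|3)=-1, (1|3)=+1; sign (−1)^0·-1^4·+1^-2 = +1.
(a,b)_∞: sgn(35)=+, sgn(-455)=−, so +1.
(a,b)_2: α=0, β=-12; u≡3, v≡1 (mod 8); ε(u)ε(v)=1·0, αω(v)=0·0, βω(u)=-12·1; sum ≡ 0  ⇒  +1.
(a,b)_7: α=1, u≡3; β=3, v≡6 (mod 7); (3|7)=-1, (6|7)=-1; sign (−1)^1·-1^3·-1^1 = -1.
(a,b)_13: α=0, u≡12; β=1, v≡3 (mod 13); (12|13)=+1, (3|13)=+1; sign (−1)^0·+1^1·+1^0 = +1.
(a,b)_5: α=3, u≡3; β=1, v≡1 (mod 5); (3|5)=-1, (1|5)=+1; sign (−1)^0·-1^1·+1^3 = -1.
|Ram(35, -455)| = 2, even; anisotropic at {5, 7}.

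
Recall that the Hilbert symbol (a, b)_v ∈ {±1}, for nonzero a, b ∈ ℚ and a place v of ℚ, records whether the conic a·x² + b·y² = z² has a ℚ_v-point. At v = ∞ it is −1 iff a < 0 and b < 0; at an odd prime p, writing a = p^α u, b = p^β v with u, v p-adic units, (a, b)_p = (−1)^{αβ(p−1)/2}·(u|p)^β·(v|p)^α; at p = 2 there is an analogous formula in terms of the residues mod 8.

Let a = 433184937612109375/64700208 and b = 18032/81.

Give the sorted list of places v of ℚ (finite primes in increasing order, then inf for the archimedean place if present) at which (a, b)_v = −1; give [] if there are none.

(a, b) ≡ (2619309, 23) mod (ℚ^×)²; places V = {2, 3, 5, 7, 11, 17, 23, 29, 43, ∞}.
(a,b)_23: α=3, u≡17; β=1, v≡4 (mod 23); (17|23)=-1, (4|23)=+1; sign (−1)^1·-1^1·+1^3 = +1.
(a,b)_5: α=8, u≡4; β=0, v≡2 (mod 5); (4|5)=+1, (2|5)=-1; sign (−1)^0·+1^0·-1^8 = +1.
(a,b)_∞: sgn(2619309)=+, sgn(23)=+, so +1.
(a,b)_7: α=5, u≡1; β=2, v≡1 (mod 7); (1|7)=+1, (1|7)=+1; sign (−1)^0·+1^2·+1^5 = +1.
(a,b)_17: α=1, u≡12; β=0, v≡14 (mod 17); (12|17)=-1, (14|17)=-1; sign (−1)^0·-1^0·-1^1 = -1.
(a,b)_3: α=-7, u≡1; β=-4, v≡2 (mod 3); (1|3)=+1, (2|3)=-1; sign (−1)^0·+1^-4·-1^-7 = -1.
(a,b)_11: α=1, u≡8; β=0, v≡9 (mod 11); (8|11)=-1, (9|11)=+1; sign (−1)^0·-1^0·+1^1 = +1.
(a,b)_29: α=1, u≡11; β=0, v≡1 (mod 29); (11|29)=-1, (1|29)=+1; sign (−1)^0·-1^0·+1^1 = +1.
(a,b)_2: α=-4, β=4; u≡5, v≡7 (mod 8); ε(u)ε(v)=0·1, αω(v)=-4·0, βω(u)=4·1; sum ≡ 0  ⇒  +1.
(a,b)_43: α=-2, u≡8; β=0, v≡40 (mod 43); (8|43)=-1, (40|43)=+1; sign (−1)^0·-1^0·+1^-2 = +1.
|Ram(2619309, 23)| = 2, even; anisotropic at {3, 17}.

[3, 17]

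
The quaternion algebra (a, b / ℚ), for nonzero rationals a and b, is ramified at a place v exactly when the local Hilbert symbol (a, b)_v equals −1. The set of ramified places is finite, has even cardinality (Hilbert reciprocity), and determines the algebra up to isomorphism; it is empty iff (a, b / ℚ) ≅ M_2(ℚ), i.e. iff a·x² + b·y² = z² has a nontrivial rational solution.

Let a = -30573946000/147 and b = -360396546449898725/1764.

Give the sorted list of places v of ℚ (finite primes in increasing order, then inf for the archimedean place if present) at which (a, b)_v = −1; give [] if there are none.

(a, b) ≡ (-229304595, -989) mod (ℚ^×)²; places V = {2, 3, 5, 7, 13, 19, 23, 29, 41, 43, ∞}.
(a,b)_29: α=1, u≡2; β=2, v≡26 (mod 29); (2|29)=-1, (26|29)=-1; sign (−1)^0·-1^2·-1^1 = -1.
(a,b)_41: α=1, u≡15; β=2, v≡36 (mod 41); (15|41)=-1, (36|41)=+1; sign (−1)^0·-1^2·+1^1 = +1.
(a,b)_2: α=4, β=-2; u≡5, v≡3 (mod 8); ε(u)ε(v)=0·1, αω(v)=4·1, βω(u)=-2·1; sum ≡ 0  ⇒  +1.
(a,b)_23: α=1, u≡15; β=1, v≡2 (mod 23); (15|23)=-1, (2|23)=+1; sign (−1)^1·-1^1·+1^1 = +1.
(a,b)_5: α=3, u≡1; β=2, v≡4 (mod 5); (1|5)=+1, (4|5)=+1; sign (−1)^0·+1^2·+1^3 = +1.
(a,b)_3: α=-1, u≡2; β=-2, v≡1 (mod 3); (2|3)=-1, (1|3)=+1; sign (−1)^0·-1^-2·+1^-1 = +1.
(a,b)_13: α=1, u≡3; β=4, v≡1 (mod 13); (3|13)=+1, (1|13)=+1; sign (−1)^0·+1^4·+1^1 = +1.
(a,b)_19: α=0, u≡10; β=2, v≡18 (mod 19); (10|19)=-1, (18|19)=-1; sign (−1)^0·-1^2·-1^0 = +1.
(a,b)_43: α=1, u≡35; β=1, v≡30 (mod 43); (35|43)=+1, (30|43)=-1; sign (−1)^1·+1^1·-1^1 = +1.
(a,b)_∞: sgn(-229304595)=−, sgn(-989)=−, so -1.
(a,b)_7: α=-2, u≡6; β=-2, v≡3 (mod 7); (6|7)=-1, (3|7)=-1; sign (−1)^0·-1^-2·-1^-2 = +1.
|Ram(-229304595, -989)| = 2, even; anisotropic at {29, ∞}.

[29, inf]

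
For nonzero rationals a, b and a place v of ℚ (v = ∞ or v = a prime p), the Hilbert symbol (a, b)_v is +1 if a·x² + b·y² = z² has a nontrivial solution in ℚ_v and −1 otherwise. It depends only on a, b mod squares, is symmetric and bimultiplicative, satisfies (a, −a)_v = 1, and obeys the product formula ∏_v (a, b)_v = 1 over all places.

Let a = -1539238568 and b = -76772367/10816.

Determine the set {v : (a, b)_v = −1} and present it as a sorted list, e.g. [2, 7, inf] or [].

[7, inf]

Mod squares: a ≡ -9338, b ≡ -23. Check v ∈ {∞, 2, 3, 7, 13, 23, 29}.
v=2: v_2(a)=3, v_2(b)=-6; units ≡ 3, 1 (mod 8); ε·ε+αω+βω = 1·0+3·0+-6·1 ≡ 0  ⇒  (a,b)_2 = +1.
v=7: a=7^3·(≡5), b=7^2·(≡6) mod 7; (5|7)=-1, (6|7)=-1; (−1)^{3·2·3}·(-1)^2·(-1)^3 = -1.
v=3: a=3^0·(≡1), b=3^4·(≡1) mod 3; (1|3)=+1, (1|3)=+1; (−1)^{0·4·1}·(+1)^4·(+1)^0 = +1.
v=29: a=29^3·(≡21), b=29^2·(≡24) mod 29; (21|29)=-1, (24|29)=+1; (−1)^{3·2·14}·(-1)^2·(+1)^3 = +1.
v=23: a=23^1·(≡6), b=23^1·(≡14) mod 23; (6|23)=+1, (14|23)=-1; (−1)^{1·1·11}·(+1)^1·(-1)^1 = +1.
v=∞: -9338 < 0 and -23 < 0  ⇒  (a,b)_∞ = -1.
v=13: a=13^0·(≡3), b=13^-2·(≡9) mod 13; (3|13)=+1, (9|13)=+1; (−1)^{0·-2·6}·(+1)^-2·(+1)^0 = +1.
Ram(-9338, -23) = {7, ∞}; no ℚ_7-point on the conic.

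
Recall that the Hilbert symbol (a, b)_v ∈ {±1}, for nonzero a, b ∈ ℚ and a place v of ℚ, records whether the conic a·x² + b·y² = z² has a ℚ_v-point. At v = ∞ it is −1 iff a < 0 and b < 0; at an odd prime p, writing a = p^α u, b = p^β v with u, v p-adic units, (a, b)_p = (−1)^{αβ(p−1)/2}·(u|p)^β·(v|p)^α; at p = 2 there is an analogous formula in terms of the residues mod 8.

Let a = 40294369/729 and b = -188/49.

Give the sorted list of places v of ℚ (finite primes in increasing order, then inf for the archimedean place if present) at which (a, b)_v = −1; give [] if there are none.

(a, b) ≡ (18241, -47) mod (ℚ^×)²; places V = {2, 3, 7, 17, 29, 37, 47, ∞}.
(a,b)_37: α=1, u≡12; β=0, v≡9 (mod 37); (12|37)=+1, (9|37)=+1; sign (−1)^0·+1^0·+1^1 = +1.
(a,b)_47: α=2, u≡10; β=1, v≡45 (mod 47); (10|47)=-1, (45|47)=-1; sign (−1)^0·-1^1·-1^2 = -1.
(a,b)_17: α=1, u≡1; β=0, v≡9 (mod 17); (1|17)=+1, (9|17)=+1; sign (−1)^0·+1^0·+1^1 = +1.
(a,b)_3: α=-6, u≡1; β=0, v≡1 (mod 3); (1|3)=+1, (1|3)=+1; sign (−1)^0·+1^0·+1^-6 = +1.
(a,b)_29: α=1, u≡25; β=0, v≡8 (mod 29); (25|29)=+1, (8|29)=-1; sign (−1)^0·+1^0·-1^1 = -1.
(a,b)_∞: sgn(18241)=+, sgn(-47)=−, so +1.
(a,b)_2: α=0, β=2; u≡1, v≡1 (mod 8); ε(u)ε(v)=0·0, αω(v)=0·0, βω(u)=2·0; sum ≡ 0  ⇒  +1.
(a,b)_7: α=0, u≡3; β=-2, v≡1 (mod 7); (3|7)=-1, (1|7)=+1; sign (−1)^0·-1^-2·+1^0 = +1.
(18241, -47 / ℚ) ramifies at {29, 47}: a division algebra.

[29, 47]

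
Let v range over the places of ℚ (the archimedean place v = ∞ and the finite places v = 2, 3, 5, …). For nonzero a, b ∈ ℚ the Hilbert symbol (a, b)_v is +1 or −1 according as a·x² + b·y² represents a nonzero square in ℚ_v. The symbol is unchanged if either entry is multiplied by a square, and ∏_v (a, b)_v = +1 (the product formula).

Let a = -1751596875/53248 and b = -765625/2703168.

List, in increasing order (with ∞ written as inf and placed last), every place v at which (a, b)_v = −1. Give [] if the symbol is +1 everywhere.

[5, 13, 41, inf]

(a, b) ≡ (-82615, -13) mod (ℚ^×)²; places V = {2, 3, 5, 7, 13, 19, 31, 41, ∞}.
(a,b)_13: α=-1, u≡11; β=-1, v≡10 (mod 13); (11|13)=-1, (10|13)=+1; sign (−1)^0·-1^-1·+1^-1 = -1.
(a,b)_7: α=2, u≡3; β=2, v≡1 (mod 7); (3|7)=-1, (1|7)=+1; sign (−1)^0·-1^2·+1^2 = +1.
(a,b)_5: α=5, u≡3; β=6, v≡2 (mod 5); (3|5)=-1, (2|5)=-1; sign (−1)^0·-1^6·-1^5 = -1.
(a,b)_2: α=-12, β=-6; u≡1, v≡3 (mod 8); ε(u)ε(v)=0·1, αω(v)=-12·1, βω(u)=-6·0; sum ≡ 0  ⇒  +1.
(a,b)_3: α=2, u≡2; β=-2, v≡2 (mod 3); (2|3)=-1, (2|3)=-1; sign (−1)^0·-1^-2·-1^2 = +1.
(a,b)_31: α=1, u≡20; β=0, v≡18 (mod 31); (20|31)=+1, (18|31)=+1; sign (−1)^0·+1^0·+1^1 = +1.
(a,b)_41: α=1, u≡11; β=0, v≡38 (mod 41); (11|41)=-1, (38|41)=-1; sign (−1)^0·-1^0·-1^1 = -1.
(a,b)_∞: sgn(-82615)=−, sgn(-13)=−, so -1.
(a,b)_19: α=0, u≡11; β=-2, v≡9 (mod 19); (11|19)=+1, (9|19)=+1; sign (−1)^0·+1^-2·+1^0 = +1.
Ram(-82615, -13) = {5, 13, 41, ∞}; no ℚ_5-point on the conic.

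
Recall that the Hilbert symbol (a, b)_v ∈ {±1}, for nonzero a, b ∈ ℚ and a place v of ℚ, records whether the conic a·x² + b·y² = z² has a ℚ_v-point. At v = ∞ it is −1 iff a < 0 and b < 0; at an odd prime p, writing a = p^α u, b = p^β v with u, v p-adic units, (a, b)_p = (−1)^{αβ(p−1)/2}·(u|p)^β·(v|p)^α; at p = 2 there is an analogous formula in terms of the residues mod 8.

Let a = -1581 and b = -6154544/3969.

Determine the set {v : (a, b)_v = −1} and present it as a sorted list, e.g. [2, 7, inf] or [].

(a, b) ≡ (-1581, -11) mod (ℚ^×)²; places V = {2, 3, 7, 11, 17, 31, ∞}.
(a,b)_7: α=0, u≡1; β=-2, v≡6 (mod 7); (1|7)=+1, (6|7)=-1; sign (−1)^0·+1^-2·-1^0 = +1.
(a,b)_17: α=1, u≡9; β=2, v≡7 (mod 17); (9|17)=+1, (7|17)=-1; sign (−1)^0·+1^2·-1^1 = -1.
(a,b)_3: α=1, u≡1; β=-4, v≡1 (mod 3); (1|3)=+1, (1|3)=+1; sign (−1)^0·+1^-4·+1^1 = +1.
(a,b)_11: α=0, u≡3; β=3, v≡2 (mod 11); (3|11)=+1, (2|11)=-1; sign (−1)^0·+1^3·-1^0 = +1.
(a,b)_31: α=1, u≡11; β=0, v≡10 (mod 31); (11|31)=-1, (10|31)=+1; sign (−1)^0·-1^0·+1^1 = +1.
(a,b)_2: α=0, β=4; u≡3, v≡5 (mod 8); ε(u)ε(v)=1·0, αω(v)=0·1, βω(u)=4·1; sum ≡ 0  ⇒  +1.
(a,b)_∞: sgn(-1581)=−, sgn(-11)=−, so -1.
(-1581, -11 / ℚ) ramifies at {17, ∞}: a division algebra.

[17, inf]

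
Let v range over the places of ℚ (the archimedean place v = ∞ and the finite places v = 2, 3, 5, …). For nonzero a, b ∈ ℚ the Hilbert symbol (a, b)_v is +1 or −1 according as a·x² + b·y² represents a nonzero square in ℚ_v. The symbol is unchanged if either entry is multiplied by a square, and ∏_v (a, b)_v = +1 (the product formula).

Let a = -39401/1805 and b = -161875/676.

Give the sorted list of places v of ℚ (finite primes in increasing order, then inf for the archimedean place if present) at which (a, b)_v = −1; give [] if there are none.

[7, 37, 41, inf]

Mod squares: a ≡ -205, b ≡ -259. Check v ∈ {∞, 2, 5, 7, 13, 19, 31, 37, 41}.
v=13: a=13^0·(≡12), b=13^-2·(≡10) mod 13; (12|13)=+1, (10|13)=+1; (−1)^{0·-2·6}·(+1)^-2·(+1)^0 = +1.
v=19: a=19^-2·(≡1), b=19^0·(≡16) mod 19; (1|19)=+1, (16|19)=+1; (−1)^{-2·0·9}·(+1)^0·(+1)^-2 = +1.
v=2: v_2(a)=0, v_2(b)=-2; units ≡ 3, 5 (mod 8); ε·ε+αω+βω = 1·0+0·1+-2·1 ≡ 0  ⇒  (a,b)_2 = +1.
v=7: a=7^0·(≡5), b=7^1·(≡6) mod 7; (5|7)=-1, (6|7)=-1; (−1)^{0·1·3}·(-1)^1·(-1)^0 = -1.
v=∞: -205 < 0 and -259 < 0  ⇒  (a,b)_∞ = -1.
v=31: a=31^2·(≡3), b=31^0·(≡4) mod 31; (3|31)=-1, (4|31)=+1; (−1)^{2·0·15}·(-1)^0·(+1)^2 = +1.
v=5: a=5^-1·(≡4), b=5^4·(≡1) mod 5; (4|5)=+1, (1|5)=+1; (−1)^{-1·4·2}·(+1)^4·(+1)^-1 = +1.
v=37: a=37^0·(≡18), b=37^1·(≡25) mod 37; (18|37)=-1, (25|37)=+1; (−1)^{0·1·18}·(-1)^1·(+1)^0 = -1.
v=41: a=41^1·(≡23), b=41^0·(≡14) mod 41; (23|41)=+1, (14|41)=-1; (−1)^{1·0·20}·(+1)^0·(-1)^1 = -1.
|Ram(-205, -259)| = 4, even; anisotropic at {7, 37, 41, ∞}.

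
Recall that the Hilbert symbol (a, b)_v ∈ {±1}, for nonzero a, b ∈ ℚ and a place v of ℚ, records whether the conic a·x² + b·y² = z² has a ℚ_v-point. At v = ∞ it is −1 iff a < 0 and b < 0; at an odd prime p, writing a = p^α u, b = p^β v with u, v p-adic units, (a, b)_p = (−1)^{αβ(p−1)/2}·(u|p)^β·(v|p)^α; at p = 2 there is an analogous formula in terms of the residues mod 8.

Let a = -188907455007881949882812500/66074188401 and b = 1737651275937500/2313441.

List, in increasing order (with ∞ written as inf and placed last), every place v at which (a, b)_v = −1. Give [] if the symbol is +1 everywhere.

[2, 5, 11, 17]

(a, b) ≡ (-133, 935) mod (ℚ^×)²; places V = {2, 3, 5, 7, 11, 13, 17, 19, 41, ∞}.
(a,b)_5: α=10, u≡2; β=7, v≡2 (mod 5); (2|5)=-1, (2|5)=-1; sign (−1)^0·-1^7·-1^10 = -1.
(a,b)_7: α=3, u≡4; β=2, v≡2 (mod 7); (4|7)=+1, (2|7)=+1; sign (−1)^0·+1^2·+1^3 = +1.
(a,b)_3: α=-4, u≡2; β=-4, v≡2 (mod 3); (2|3)=-1, (2|3)=-1; sign (−1)^0·-1^-4·-1^-4 = +1.
(a,b)_19: α=3, u≡3; β=2, v≡11 (mod 19); (3|19)=-1, (11|19)=+1; sign (−1)^0·-1^2·+1^3 = +1.
(a,b)_11: α=4, u≡6; β=1, v≡6 (mod 11); (6|11)=-1, (6|11)=-1; sign (−1)^0·-1^1·-1^4 = -1.
(a,b)_13: α=-8, u≡1; β=-4, v≡9 (mod 13); (1|13)=+1, (9|13)=+1; sign (−1)^0·+1^-4·+1^-8 = +1.
(a,b)_2: α=2, β=2; u≡3, v≡7 (mod 8); ε(u)ε(v)=1·1, αω(v)=2·0, βω(u)=2·1; sum ≡ 1  ⇒  -1.
(a,b)_41: α=2, u≡37; β=2, v≡20 (mod 41); (37|41)=+1, (20|41)=+1; sign (−1)^0·+1^2·+1^2 = +1.
(a,b)_∞: sgn(-133)=−, sgn(935)=+, so +1.
(a,b)_17: α=4, u≡6; β=1, v≡8 (mod 17); (6|17)=-1, (8|17)=+1; sign (−1)^0·-1^1·+1^4 = -1.
(-133, 935 / ℚ) ramifies at {2, 5, 11, 17}: a division algebra.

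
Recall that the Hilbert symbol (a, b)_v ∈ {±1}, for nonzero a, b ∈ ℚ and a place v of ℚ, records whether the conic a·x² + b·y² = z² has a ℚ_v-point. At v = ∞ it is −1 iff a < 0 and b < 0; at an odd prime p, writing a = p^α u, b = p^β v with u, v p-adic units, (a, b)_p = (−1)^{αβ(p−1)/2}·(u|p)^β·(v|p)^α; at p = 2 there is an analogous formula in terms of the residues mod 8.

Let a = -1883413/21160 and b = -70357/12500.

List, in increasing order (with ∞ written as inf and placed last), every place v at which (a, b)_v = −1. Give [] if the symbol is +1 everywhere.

[2, 5, 7, inf]

Mod squares: a ≡ -1330, b ≡ -665. Check v ∈ {∞, 2, 5, 7, 17, 19, 23}.
v=17: a=17^2·(≡8), b=17^0·(≡8) mod 17; (8|17)=+1, (8|17)=+1; (−1)^{2·0·8}·(+1)^0·(+1)^2 = +1.
v=5: a=5^-1·(≡1), b=5^-5·(≡2) mod 5; (1|5)=+1, (2|5)=-1; (−1)^{-1·-5·2}·(+1)^-5·(-1)^-1 = -1.
v=7: a=7^3·(≡3), b=7^1·(≡3) mod 7; (3|7)=-1, (3|7)=-1; (−1)^{3·1·3}·(-1)^1·(-1)^3 = -1.
v=∞: -1330 < 0 and -665 < 0  ⇒  (a,b)_∞ = -1.
v=23: a=23^-2·(≡2), b=23^2·(≡13) mod 23; (2|23)=+1, (13|23)=+1; (−1)^{-2·2·11}·(+1)^2·(+1)^-2 = +1.
v=2: v_2(a)=-3, v_2(b)=-2; units ≡ 7, 7 (mod 8); ε·ε+αω+βω = 1·1+-3·0+-2·0 ≡ 1  ⇒  (a,b)_2 = -1.
v=19: a=19^1·(≡7), b=19^1·(≡18) mod 19; (7|19)=+1, (18|19)=-1; (−1)^{1·1·9}·(+1)^1·(-1)^1 = +1.
|Ram(-1330, -665)| = 4, even; anisotropic at {2, 5, 7, ∞}.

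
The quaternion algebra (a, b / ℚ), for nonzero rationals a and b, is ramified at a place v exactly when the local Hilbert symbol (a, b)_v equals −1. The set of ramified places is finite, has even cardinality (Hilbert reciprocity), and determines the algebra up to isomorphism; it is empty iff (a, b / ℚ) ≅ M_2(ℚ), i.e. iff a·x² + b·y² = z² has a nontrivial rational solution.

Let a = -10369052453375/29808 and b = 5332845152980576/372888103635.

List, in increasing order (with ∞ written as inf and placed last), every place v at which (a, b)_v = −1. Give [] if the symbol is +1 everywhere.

[5, 7]

Mod squares: a ≡ -957145, b ≡ 46690. Check v ∈ {∞, 2, 3, 5, 7, 11, 19, 23, 29, 37, 41}.
v=37: a=37^0·(≡8), b=37^-2·(≡25) mod 37; (8|37)=-1, (25|37)=+1; (−1)^{0·-2·18}·(-1)^-2·(+1)^0 = +1.
v=5: a=5^3·(≡1), b=5^-1·(≡3) mod 5; (1|5)=+1, (3|5)=-1; (−1)^{3·-1·2}·(+1)^-1·(-1)^3 = -1.
v=11: a=11^2·(≡3), b=11^2·(≡2) mod 11; (3|11)=+1, (2|11)=-1; (−1)^{2·2·5}·(+1)^2·(-1)^2 = +1.
v=∞: -957145 < 0 and 46690 > 0  ⇒  (a,b)_∞ = +1.
v=2: v_2(a)=-4, v_2(b)=5; units ≡ 7, 1 (mod 8); ε·ε+αω+βω = 1·0+-4·0+5·0 ≡ 0  ⇒  (a,b)_2 = +1.
v=29: a=29^1·(≡8), b=29^1·(≡19) mod 29; (8|29)=-1, (19|29)=-1; (−1)^{1·1·14}·(-1)^1·(-1)^1 = +1.
v=41: a=41^3·(≡18), b=41^4·(≡8) mod 41; (18|41)=+1, (8|41)=+1; (−1)^{3·4·20}·(+1)^4·(+1)^3 = +1.
v=19: a=19^0·(≡14), b=19^-2·(≡7) mod 19; (14|19)=-1, (7|19)=+1; (−1)^{0·-2·9}·(-1)^-2·(+1)^0 = +1.
v=7: a=7^3·(≡6), b=7^5·(≡3) mod 7; (6|7)=-1, (3|7)=-1; (−1)^{3·5·3}·(-1)^5·(-1)^3 = -1.
v=23: a=23^-1·(≡20), b=23^-1·(≡9) mod 23; (20|23)=-1, (9|23)=+1; (−1)^{-1·-1·11}·(-1)^-1·(+1)^-1 = +1.
v=3: a=3^-4·(≡2), b=3^-8·(≡1) mod 3; (2|3)=-1, (1|3)=+1; (−1)^{-4·-8·1}·(-1)^-8·(+1)^-4 = +1.
Ram(-957145, 46690) = {5, 7}; no ℚ_5-point on the conic.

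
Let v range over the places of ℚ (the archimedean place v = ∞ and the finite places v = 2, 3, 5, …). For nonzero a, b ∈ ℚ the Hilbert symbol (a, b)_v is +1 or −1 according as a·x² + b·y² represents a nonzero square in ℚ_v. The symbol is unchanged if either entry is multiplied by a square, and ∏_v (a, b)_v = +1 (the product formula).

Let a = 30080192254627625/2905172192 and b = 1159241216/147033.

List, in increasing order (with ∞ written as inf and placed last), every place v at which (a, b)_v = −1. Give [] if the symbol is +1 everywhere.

Mod squares: a ≡ 985746190, b ≡ 32062. Check v ∈ {∞, 2, 3, 5, 7, 11, 13, 17, 23, 31, 41, 43, 53}.
v=43: a=43^-1·(≡23), b=43^0·(≡27) mod 43; (23|43)=+1, (27|43)=-1; (−1)^{-1·0·21}·(+1)^0·(-1)^-1 = -1.
v=3: a=3^0·(≡1), b=3^-2·(≡1) mod 3; (1|3)=+1, (1|3)=+1; (−1)^{0·-2·1}·(+1)^-2·(+1)^0 = +1.
v=7: a=7^0·(≡2), b=7^4·(≡1) mod 7; (2|7)=+1, (1|7)=+1; (−1)^{0·4·3}·(+1)^4·(+1)^0 = +1.
v=23: a=23^1·(≡3), b=23^1·(≡22) mod 23; (3|23)=+1, (22|23)=-1; (−1)^{1·1·11}·(+1)^1·(-1)^1 = +1.
v=2: v_2(a)=-5, v_2(b)=9; units ≡ 7, 7 (mod 8); ε·ε+αω+βω = 1·1+-5·0+9·0 ≡ 1  ⇒  (a,b)_2 = -1.
v=17: a=17^3·(≡4), b=17^-1·(≡1) mod 17; (4|17)=+1, (1|17)=+1; (−1)^{3·-1·8}·(+1)^-1·(+1)^3 = +1.
v=∞: 985746190 > 0 and 32062 > 0  ⇒  (a,b)_∞ = +1.
v=31: a=31^-2·(≡26), b=31^-2·(≡1) mod 31; (26|31)=-1, (1|31)=+1; (−1)^{-2·-2·15}·(-1)^-2·(+1)^-2 = +1.
v=5: a=5^3·(≡3), b=5^0·(≡2) mod 5; (3|5)=-1, (2|5)=-1; (−1)^{3·0·2}·(-1)^0·(-1)^3 = -1.
v=11: a=11^1·(≡10), b=11^0·(≡8) mod 11; (10|11)=-1, (8|11)=-1; (−1)^{1·0·5}·(-1)^0·(-1)^1 = -1.
v=13: a=13^-3·(≡3), b=13^0·(≡1) mod 13; (3|13)=+1, (1|13)=+1; (−1)^{-3·0·6}·(+1)^0·(+1)^-3 = +1.
v=53: a=53^2·(≡37), b=53^0·(≡23) mod 53; (37|53)=+1, (23|53)=-1; (−1)^{2·0·26}·(+1)^0·(-1)^2 = +1.
v=41: a=41^3·(≡17), b=41^1·(≡12) mod 41; (17|41)=-1, (12|41)=-1; (−1)^{3·1·20}·(-1)^1·(-1)^3 = +1.
|Ram(985746190, 32062)| = 4, even; anisotropic at {2, 5, 11, 43}.

[2, 5, 11, 43]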